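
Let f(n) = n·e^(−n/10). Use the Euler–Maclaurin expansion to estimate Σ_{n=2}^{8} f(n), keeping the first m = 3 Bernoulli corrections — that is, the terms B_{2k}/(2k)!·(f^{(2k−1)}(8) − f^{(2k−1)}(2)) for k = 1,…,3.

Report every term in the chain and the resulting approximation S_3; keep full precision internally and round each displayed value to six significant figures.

The integral term ∫_2^8 x·e^(−x/10) dx = 17.3685.
Boundary: ½(f(2) + f(8)) = ½(1.63746 + 3.59463) = 2.61605.
Integral + boundary = 19.9845.
k=1: B_{2}/(2)! × [f^{(1)}(8) − f^{(1)}(2)] = 1/12 × (0.0898658 − 0.654985) = -0.0470932.
Partial sum through k=1: 19.9374.
k=2: B_{4}/(4)! × [f^{(3)}(8) − f^{(3)}(2)] = −1/720 × (0.00988524 − 0.0229245) = 1.81100e-05.
Partial sum through k=2: 19.9374.
k=3: B_{6}/(6)! × [f^{(5)}(8) − f^{(5)}(2)] = 1/30240 × (0.000188718 − 0.000392991) = -6.75505e-09.

S_3 ≈ 19.9374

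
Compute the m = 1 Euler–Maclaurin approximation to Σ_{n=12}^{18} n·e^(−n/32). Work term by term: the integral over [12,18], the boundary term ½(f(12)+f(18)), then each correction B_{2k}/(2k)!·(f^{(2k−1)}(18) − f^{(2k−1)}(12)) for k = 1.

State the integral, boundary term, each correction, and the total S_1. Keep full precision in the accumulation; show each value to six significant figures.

S_1 ≈ 65.2875

∫_12^18 x·e^(−x/32) dx evaluates to 56.0508.
Endpoint term: (f(12) + f(18))/2 = (8.24747 + 10.2561)/2 = 9.25178.
So far: 65.3026.
Correction k=1: B_{2}/2! · (f^{(1)}(18) − f^{(1)}(12)) = 1/12 · (0.249280 − 0.429556) = -0.0150230.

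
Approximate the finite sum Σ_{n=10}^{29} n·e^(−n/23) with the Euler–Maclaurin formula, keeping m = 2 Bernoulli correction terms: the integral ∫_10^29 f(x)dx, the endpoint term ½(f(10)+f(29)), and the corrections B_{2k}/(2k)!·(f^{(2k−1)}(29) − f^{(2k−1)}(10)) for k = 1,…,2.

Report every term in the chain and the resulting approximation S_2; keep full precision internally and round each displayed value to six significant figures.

S_2 ≈ 159.735

∫_10^29 x·e^(−x/23) dx evaluates to 152.425.
Endpoint term: (f(10) + f(29))/2 = (6.47405 + 8.21882)/2 = 7.34644.
So far: 159.772.
k=1: B_{2}/(2)! × [f^{(1)}(29) − f^{(1)}(10)] = 1/12 × (-0.0739324 − 0.365925) = -0.0366548.
Partial sum through k=1: 159.735.
k=2: B_{4}/(4)! × [f^{(3)}(29) − f^{(3)}(10)] = −1/720 × (0.000931725 − 0.00313939) = 3.06620e-06.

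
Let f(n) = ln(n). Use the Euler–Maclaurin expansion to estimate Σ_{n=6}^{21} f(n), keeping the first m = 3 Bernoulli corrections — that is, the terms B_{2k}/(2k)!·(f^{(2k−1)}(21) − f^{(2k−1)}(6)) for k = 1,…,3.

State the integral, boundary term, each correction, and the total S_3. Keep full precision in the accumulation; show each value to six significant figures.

S_3 ≈ 40.5926

The integral term ∫_6^21 ln(x) dx = 38.1844.
Boundary: ½(f(6) + f(21)) = ½(1.79176 + 3.04452) = 2.41814.
Integral + boundary = 40.6026.
k=1: B_{2}/(2)! × [f^{(1)}(21) − f^{(1)}(6)] = 1/12 × (0.0476190 − 0.166667) = -0.00992063.
After k=1: 40.5926.
k=2: B_{4}/(4)! × [f^{(3)}(21) − f^{(3)}(6)] = −1/720 × (0.000215959 − 0.00925926) = 1.25601e-05.
After k=2: 40.5926.
k=3: B_{6}/(6)! × [f^{(5)}(21) − f^{(5)}(6)] = 1/30240 × (5.87645e-06 − 0.00308642) = -1.01870e-07.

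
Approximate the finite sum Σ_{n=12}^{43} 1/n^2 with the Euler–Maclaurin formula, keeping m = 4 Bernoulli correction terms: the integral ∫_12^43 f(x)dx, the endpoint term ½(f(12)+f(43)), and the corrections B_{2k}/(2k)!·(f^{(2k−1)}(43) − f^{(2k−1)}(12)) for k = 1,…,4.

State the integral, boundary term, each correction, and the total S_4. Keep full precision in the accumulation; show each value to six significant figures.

S_4 ≈ 0.0639144

∫_12^43 1/x^2 dx evaluates to 0.0600775.
½[f(12) + f(43)] = ½[0.00694444 + 0.000540833] = 0.00374264.
Integral + boundary = 0.0638202.
k=1: B_{2}/(2)! × [f^{(1)}(43) − f^{(1)}(12)] = 1/12 × (-2.51550e-05 − (-0.00115741)) = 9.43544e-05.
Partial sum through k=1: 0.0639145.
k=2: B_{4}/(4)! × [f^{(3)}(43) − f^{(3)}(12)] = −1/720 × (-1.63256e-07 − (-9.64506e-05)) = -1.33732e-07.
Partial sum through k=2: 0.0639144.
k=3: B_{6}/(6)! × [f^{(5)}(43) − f^{(5)}(12)] = 1/30240 × (-2.64883e-09 − (-2.00939e-05)) = 6.64393e-10.
Partial sum through k=3: 0.0639144.
k=4: B_{8}/(8)! × [f^{(7)}(43) − f^{(7)}(12)] = −1/1209600 × (-8.02240e-11 − (-7.81429e-06)) = -6.46016e-12.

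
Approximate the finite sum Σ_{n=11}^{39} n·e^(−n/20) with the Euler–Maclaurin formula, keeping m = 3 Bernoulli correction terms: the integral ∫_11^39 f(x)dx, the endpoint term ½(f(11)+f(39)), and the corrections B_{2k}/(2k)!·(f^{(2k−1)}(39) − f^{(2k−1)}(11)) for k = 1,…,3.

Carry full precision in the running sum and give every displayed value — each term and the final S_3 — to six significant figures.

The integral term ∫_11^39 x·e^(−x/20) dx = 189.825.
½[f(11) + f(39)] = ½[6.34645 + 5.54869] = 5.94757.
Integral + boundary = 195.773.
k=1: B_{2}/(2)! × [f^{(1)}(39) − f^{(1)}(11)] = 1/12 × (-0.135160 − 0.259627) = -0.0328990.
Running total after k=1: 195.740.
k=2: B_{4}/(4)! × [f^{(3)}(39) − f^{(3)}(11)] = −1/720 × (0.000373469 − 0.00353382) = 4.38937e-06.
Running total after k=2: 195.740.
k=3: B_{6}/(6)! × [f^{(5)}(39) − f^{(5)}(11)] = 1/30240 × (2.71210e-06 − 1.60464e-05) = -4.40950e-10.

S_3 ≈ 195.740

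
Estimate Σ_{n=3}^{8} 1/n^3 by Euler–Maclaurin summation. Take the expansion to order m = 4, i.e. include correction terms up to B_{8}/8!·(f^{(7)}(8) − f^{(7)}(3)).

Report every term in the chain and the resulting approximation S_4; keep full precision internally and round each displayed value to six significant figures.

S_4 ≈ 0.0701597

Integral: ∫_3^8 1/x^3 dx = 0.0477431.
Endpoint term: (f(3) + f(8))/2 = (0.0370370 + 0.00195312)/2 = 0.0194951.
So far: 0.0672381.
Correction k=1: B_{2}/2! · (f^{(1)}(8) − f^{(1)}(3)) = 1/12 · (-0.000732422 − (-0.0370370)) = 0.00302538.
Partial sum through k=1: 0.0702635.
Correction k=2: B_{4}/4! · (f^{(3)}(8) − f^{(3)}(3)) = −1/720 · (-0.000228882 − (-0.0823045)) = -0.000113994.
Partial sum through k=2: 0.0701495.
Correction k=3: B_{6}/6! · (f^{(5)}(8) − f^{(5)}(3)) = 1/30240 · (-0.000150204 − (-0.384088)) = 1.26963e-05.
Partial sum through k=3: 0.0701622.
Correction k=4: B_{8}/8! · (f^{(7)}(8) − f^{(7)}(3)) = −1/1209600 · (-0.000168979 − (-3.07270)) = -2.54012e-06.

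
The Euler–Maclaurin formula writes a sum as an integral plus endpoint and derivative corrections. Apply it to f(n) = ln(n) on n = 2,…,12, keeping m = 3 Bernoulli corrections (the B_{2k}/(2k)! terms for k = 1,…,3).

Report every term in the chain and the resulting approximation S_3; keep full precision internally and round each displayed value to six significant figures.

The integral term ∫_2^12 ln(x) dx = 18.4326.
Boundary: ½(f(2) + f(12)) = ½(0.693147 + 2.48491) = 1.58903.
Integral + boundary = 20.0216.
k=1: B_{2}/(2)! × [f^{(1)}(12) − f^{(1)}(2)] = 1/12 × (0.0833333 − 0.500000) = -0.0347222.
Partial sum through k=1: 19.9869.
k=2: B_{4}/(4)! × [f^{(3)}(12) − f^{(3)}(2)] = −1/720 × (0.00115741 − 0.250000) = 0.000345615.
Partial sum through k=2: 19.9872.
k=3: B_{6}/(6)! × [f^{(5)}(12) − f^{(5)}(2)] = 1/30240 × (9.64506e-05 − 0.750000) = -2.47984e-05.

S_3 ≈ 19.9872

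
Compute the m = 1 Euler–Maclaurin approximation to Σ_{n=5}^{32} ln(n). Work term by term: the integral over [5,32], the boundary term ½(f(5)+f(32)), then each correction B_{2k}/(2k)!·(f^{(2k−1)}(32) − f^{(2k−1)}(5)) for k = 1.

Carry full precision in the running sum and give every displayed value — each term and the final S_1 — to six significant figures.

S_1 ≈ 78.3799

Integral: ∫_5^32 ln(x) dx = 75.8564.
Boundary: ½(f(5) + f(32)) = ½(1.60944 + 3.46574) = 2.53759.
So far: 78.3939.
k=1: B_{2}/(2)! × [f^{(1)}(32) − f^{(1)}(5)] = 1/12 × (0.0312500 − 0.200000) = -0.0140625.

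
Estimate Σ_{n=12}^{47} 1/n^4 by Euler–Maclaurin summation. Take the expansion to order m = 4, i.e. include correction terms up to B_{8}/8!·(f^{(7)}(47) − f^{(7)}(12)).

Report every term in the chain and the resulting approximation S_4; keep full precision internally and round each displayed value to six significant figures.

S_4 ≈ 0.000215239

The integral term ∫_12^47 1/x^4 dx = 0.000189691.
Boundary: ½(f(12) + f(47)) = ½(4.82253e-05 + 2.04931e-07) = 2.42151e-05.
Running total after boundary: 0.000213906.
Correction k=1: B_{2}/2! · (f^{(1)}(47) − f^{(1)}(12)) = 1/12 · (-1.74410e-08 − (-1.60751e-05)) = 1.33814e-06.
Running total after k=1: 0.000215244.
Correction k=2: B_{4}/4! · (f^{(3)}(47) − f^{(3)}(12)) = −1/720 · (-2.36862e-10 − (-3.34898e-06)) = -4.65103e-09.
Running total after k=2: 0.000215239.
Correction k=3: B_{6}/6! · (f^{(5)}(47) − f^{(5)}(12)) = 1/30240 · (-6.00466e-12 − (-1.30238e-06)) = 4.30680e-11.
Running total after k=3: 0.000215239.
Correction k=4: B_{8}/8! · (f^{(7)}(47) − f^{(7)}(12)) = −1/1209600 · (-2.44644e-13 − (-8.13988e-07)) = -6.72940e-13.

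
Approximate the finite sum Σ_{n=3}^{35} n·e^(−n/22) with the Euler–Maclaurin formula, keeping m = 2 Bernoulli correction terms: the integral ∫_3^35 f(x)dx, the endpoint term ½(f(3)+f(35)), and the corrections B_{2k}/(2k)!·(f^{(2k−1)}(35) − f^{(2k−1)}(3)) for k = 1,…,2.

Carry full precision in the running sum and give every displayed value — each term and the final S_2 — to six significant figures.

S_2 ≈ 229.200

The integral term ∫_3^35 x·e^(−x/22) dx = 224.399.
½[f(3) + f(35)] = ½[2.61758 + 7.13091] = 4.87424.
Running total after boundary: 229.273.
Correction k=1: B_{2}/2! · (f^{(1)}(35) − f^{(1)}(3)) = 1/12 · (-0.120392 − 0.753545) = -0.0728280.
Running total after k=1: 229.200.
Correction k=2: B_{4}/4! · (f^{(3)}(35) − f^{(3)}(3)) = −1/720 · (0.000593158 − 0.00516239) = 6.34615e-06.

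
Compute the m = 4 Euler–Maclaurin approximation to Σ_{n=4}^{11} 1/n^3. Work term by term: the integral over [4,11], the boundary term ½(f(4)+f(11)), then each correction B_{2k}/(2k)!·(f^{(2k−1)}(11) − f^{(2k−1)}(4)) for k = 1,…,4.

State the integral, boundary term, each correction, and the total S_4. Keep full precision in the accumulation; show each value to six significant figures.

S_4 ≈ 0.0362462

The integral term ∫_4^11 1/x^3 dx = 0.0271178.
Endpoint term: (f(4) + f(11))/2 = (0.0156250 + 0.000751315)/2 = 0.00818816.
So far: 0.0353059.
k=1: B_{2}/(2)! × [f^{(1)}(11) − f^{(1)}(4)] = 1/12 × (-0.000204904 − (-0.0117188)) = 0.000959487.
Partial sum through k=1: 0.0362654.
k=2: B_{4}/(4)! × [f^{(3)}(11) − f^{(3)}(4)] = −1/720 × (-3.38684e-05 − (-0.0146484)) = -2.02980e-05.
Partial sum through k=2: 0.0362451.
k=3: B_{6}/(6)! × [f^{(5)}(11) − f^{(5)}(4)] = 1/30240 × (-1.17560e-05 − (-0.0384521)) = 1.27118e-06.
Partial sum through k=3: 0.0362464.
k=4: B_{8}/(8)! × [f^{(7)}(11) − f^{(7)}(4)] = −1/1209600 × (-6.99530e-06 − (-0.173035)) = -1.43045e-07.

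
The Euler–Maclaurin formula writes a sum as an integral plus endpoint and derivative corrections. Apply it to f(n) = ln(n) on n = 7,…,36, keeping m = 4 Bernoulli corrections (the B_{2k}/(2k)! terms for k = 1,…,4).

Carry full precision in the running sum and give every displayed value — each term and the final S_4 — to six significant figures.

S_4 ≈ 89.1404

The integral term ∫_7^36 ln(x) dx = 86.3853.
Endpoint term: (f(7) + f(36))/2 = (1.94591 + 3.58352)/2 = 2.76471.
Running total after boundary: 89.1500.
k=1: B_{2}/(2)! × [f^{(1)}(36) − f^{(1)}(7)] = 1/12 × (0.0277778 − 0.142857) = -0.00958995.
Partial sum through k=1: 89.1404.
k=2: B_{4}/(4)! × [f^{(3)}(36) − f^{(3)}(7)] = −1/720 × (4.28669e-05 − 0.00583090) = 8.03894e-06.
Partial sum through k=2: 89.1404.
k=3: B_{6}/(6)! × [f^{(5)}(36) − f^{(5)}(7)] = 1/30240 × (3.96916e-07 − 0.00142798) = -4.72083e-08.
Partial sum through k=3: 89.1404.
k=4: B_{8}/(8)! × [f^{(7)}(36) − f^{(7)}(7)] = −1/1209600 × (9.18787e-09 − 0.000874271) = 7.22770e-10.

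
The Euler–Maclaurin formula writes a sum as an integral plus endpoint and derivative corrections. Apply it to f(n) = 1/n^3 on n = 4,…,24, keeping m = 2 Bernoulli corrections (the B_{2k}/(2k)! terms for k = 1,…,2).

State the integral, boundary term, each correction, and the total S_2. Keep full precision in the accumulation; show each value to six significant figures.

S_2 ≈ 0.0391861

∫_4^24 1/x^3 dx evaluates to 0.0303819.
½[f(4) + f(24)] = ½[0.0156250 + 7.23380e-05] = 0.00784867.
So far: 0.0382306.
k=1: B_{2}/(2)! × [f^{(1)}(24) − f^{(1)}(4)] = 1/12 × (-9.04225e-06 − (-0.0117188)) = 0.000975809.
Partial sum through k=1: 0.0392064.
k=2: B_{4}/(4)! × [f^{(3)}(24) − f^{(3)}(4)] = −1/720 × (-3.13967e-07 − (-0.0146484)) = -2.03446e-05.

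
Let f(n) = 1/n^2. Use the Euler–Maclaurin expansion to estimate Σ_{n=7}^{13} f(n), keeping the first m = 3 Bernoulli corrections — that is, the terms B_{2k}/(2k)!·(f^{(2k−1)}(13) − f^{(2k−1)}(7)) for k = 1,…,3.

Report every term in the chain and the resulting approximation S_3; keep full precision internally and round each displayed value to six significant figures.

The integral term ∫_7^13 1/x^2 dx = 0.0659341.
Boundary: ½(f(7) + f(13)) = ½(0.0204082 + 0.00591716) = 0.0131627.
So far: 0.0790967.
Order-1 term: 1/12 · (-0.000910332 − (-0.00583090)) = 0.000410048.
After k=1: 0.0795068.
Order-2 term: −1/720 · (-6.46390e-05 − (-0.00142798)) = -1.89352e-06.
After k=2: 0.0795049.
Order-3 term: 1/30240 · (-1.14744e-05 − (-0.000874271)) = 2.85316e-08.

S_3 ≈ 0.0795049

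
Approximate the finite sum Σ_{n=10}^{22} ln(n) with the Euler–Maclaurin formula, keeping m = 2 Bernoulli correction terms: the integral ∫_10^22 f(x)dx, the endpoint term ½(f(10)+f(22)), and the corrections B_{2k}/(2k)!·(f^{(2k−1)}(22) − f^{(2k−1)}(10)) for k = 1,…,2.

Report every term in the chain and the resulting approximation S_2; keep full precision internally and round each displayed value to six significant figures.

Integral: ∫_10^22 ln(x) dx = 32.9771.
Boundary: ½(f(10) + f(22)) = ½(2.30259 + 3.09104) = 2.69681.
Running total after boundary: 35.6739.
Order-1 term: 1/12 · (0.0454545 − 0.100000) = -0.00454545.
Partial sum through k=1: 35.6694.
Order-2 term: −1/720 · (0.000187829 − 0.00200000) = 2.51690e-06.

S_2 ≈ 35.6694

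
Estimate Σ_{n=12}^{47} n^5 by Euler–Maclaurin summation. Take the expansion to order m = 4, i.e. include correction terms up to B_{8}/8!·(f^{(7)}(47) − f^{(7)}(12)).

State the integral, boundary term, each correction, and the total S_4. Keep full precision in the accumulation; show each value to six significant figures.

S_4 ≈ 1.91286e+09

∫_12^47 x^5 dx evaluates to 1.79604e+09.
Boundary: ½(f(12) + f(47)) = ½(248832 + 2.29345e+08) = 1.14797e+08.
So far: 1.91084e+09.
Correction k=1: B_{2}/2! · (f^{(1)}(47) − f^{(1)}(12)) = 1/12 · (2.43984e+07 − 103680) = 2.02456e+06.
After k=1: 1.91286e+09.
Correction k=2: B_{4}/4! · (f^{(3)}(47) − f^{(3)}(12)) = −1/720 · (132540 − 8640.00) = -172.083.
After k=2: 1.91286e+09.
Correction k=3: B_{6}/6! · (f^{(5)}(47) − f^{(5)}(12)) = 1/30240 · (120.000 − 120.000) = 0.00000.
After k=3: 1.91286e+09.
Correction k=4: B_{8}/8! · (f^{(7)}(47) − f^{(7)}(12)) = −1/1209600 · (0.00000 − 0.00000) = 0.00000.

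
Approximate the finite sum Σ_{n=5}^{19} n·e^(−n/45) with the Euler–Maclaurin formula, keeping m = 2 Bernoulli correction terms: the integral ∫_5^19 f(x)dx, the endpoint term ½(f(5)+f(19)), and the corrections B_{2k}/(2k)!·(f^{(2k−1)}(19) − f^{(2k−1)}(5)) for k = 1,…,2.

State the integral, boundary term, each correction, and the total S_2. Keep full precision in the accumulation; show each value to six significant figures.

S_2 ≈ 133.725

The integral term ∫_5^19 x·e^(−x/45) dx = 125.294.
½[f(5) + f(19)] = ½[4.47420 + 12.4562] = 8.46519.
Integral + boundary = 133.759.
k=1: B_{2}/(2)! × [f^{(1)}(19) − f^{(1)}(5)] = 1/12 × (0.378784 − 0.795413) = -0.0347190.
Running total after k=1: 133.725.
k=2: B_{4}/(4)! × [f^{(3)}(19) − f^{(3)}(5)] = −1/720 × (0.000834549 − 0.00127659) = 6.13944e-07.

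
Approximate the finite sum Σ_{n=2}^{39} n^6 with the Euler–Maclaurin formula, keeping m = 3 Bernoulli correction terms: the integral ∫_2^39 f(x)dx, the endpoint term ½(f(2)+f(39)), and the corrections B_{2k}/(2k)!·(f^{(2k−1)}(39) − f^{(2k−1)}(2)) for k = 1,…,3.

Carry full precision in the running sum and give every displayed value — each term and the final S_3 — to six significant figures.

S_3 ≈ 2.14089e+10

∫_2^39 x^6 dx evaluates to 1.96044e+10.
Endpoint term: (f(2) + f(39))/2 = (64.0000 + 3.51874e+09)/2 = 1.75937e+09.
Running total after boundary: 2.13638e+10.
Order-1 term: 1/12 · (5.41345e+08 − 192.000) = 4.51121e+07.
After k=1: 2.14089e+10.
Order-2 term: −1/720 · (7.11828e+06 − 960.000) = -9885.17.
After k=2: 2.14089e+10.
Order-3 term: 1/30240 · (28080.0 − 1440.00) = 0.880952.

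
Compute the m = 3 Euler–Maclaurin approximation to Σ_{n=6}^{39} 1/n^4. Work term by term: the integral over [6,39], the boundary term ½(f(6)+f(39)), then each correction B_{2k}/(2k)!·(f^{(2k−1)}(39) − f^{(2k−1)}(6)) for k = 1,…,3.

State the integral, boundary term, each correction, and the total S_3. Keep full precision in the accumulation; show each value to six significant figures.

S_3 ≈ 0.00196590

Integral: ∫_6^39 1/x^4 dx = 0.00153759.
½[f(6) + f(39)] = ½[0.000771605 + 4.32257e-07] = 0.000386019.
Running total after boundary: 0.00192361.
Order-1 term: 1/12 · (-4.43340e-08 − (-0.000514403)) = 4.28632e-05.
Partial sum through k=1: 0.00196647.
Order-2 term: −1/720 · (-8.74438e-10 − (-0.000428669)) = -5.95373e-07.
Partial sum through k=2: 0.00196588.
Order-3 term: 1/30240 · (-3.21950e-11 − (-0.000666819)) = 2.20509e-08.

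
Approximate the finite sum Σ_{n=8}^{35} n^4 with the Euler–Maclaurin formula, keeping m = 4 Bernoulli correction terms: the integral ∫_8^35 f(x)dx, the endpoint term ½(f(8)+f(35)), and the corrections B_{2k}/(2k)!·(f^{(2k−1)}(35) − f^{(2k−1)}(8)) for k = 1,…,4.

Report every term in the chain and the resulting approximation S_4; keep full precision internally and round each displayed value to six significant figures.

Integral: ∫_8^35 x^4 dx = 1.04978e+07.
Boundary: ½(f(8) + f(35)) = ½(4096.00 + 1.50062e+06) = 752360.
So far: 1.12502e+07.
k=1: B_{2}/(2)! × [f^{(1)}(35) − f^{(1)}(8)] = 1/12 × (171500 − 2048.00) = 14121.0.
Partial sum through k=1: 1.12643e+07.
k=2: B_{4}/(4)! × [f^{(3)}(35) − f^{(3)}(8)] = −1/720 × (840.000 − 192.000) = -0.900000.
Partial sum through k=2: 1.12643e+07.
k=3: B_{6}/(6)! × [f^{(5)}(35) − f^{(5)}(8)] = 1/30240 × (0.00000 − 0.00000) = 0.00000.
Partial sum through k=3: 1.12643e+07.
k=4: B_{8}/(8)! × [f^{(7)}(35) − f^{(7)}(8)] = −1/1209600 × (0.00000 − 0.00000) = 0.00000.

S_4 ≈ 1.12643e+07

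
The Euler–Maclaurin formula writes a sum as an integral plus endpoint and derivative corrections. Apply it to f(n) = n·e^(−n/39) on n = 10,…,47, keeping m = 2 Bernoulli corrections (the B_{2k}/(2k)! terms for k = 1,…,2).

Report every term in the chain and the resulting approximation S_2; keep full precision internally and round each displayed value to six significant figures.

Integral: ∫_10^47 x·e^(−x/39) dx = 473.740.
Endpoint term: (f(10) + f(47))/2 = (7.73824 + 14.0837)/2 = 10.9110.
Running total after boundary: 484.651.
Correction k=1: B_{2}/2! · (f^{(1)}(47) − f^{(1)}(10)) = 1/12 · (-0.0614674 − 0.575408) = -0.0530729.
Partial sum through k=1: 484.598.
Correction k=2: B_{4}/4! · (f^{(3)}(47) − f^{(3)}(10)) = −1/720 · (0.000353609 − 0.00139583) = 1.44753e-06.

S_2 ≈ 484.598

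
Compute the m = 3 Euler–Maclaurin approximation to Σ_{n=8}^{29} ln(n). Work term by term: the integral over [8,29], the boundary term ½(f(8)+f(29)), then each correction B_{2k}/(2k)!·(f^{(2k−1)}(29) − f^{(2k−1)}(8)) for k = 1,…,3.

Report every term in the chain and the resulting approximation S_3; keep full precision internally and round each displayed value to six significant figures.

S_3 ≈ 62.7319

∫_8^29 ln(x) dx evaluates to 60.0160.
Endpoint term: (f(8) + f(29))/2 = (2.07944 + 3.36730)/2 = 2.72337.
So far: 62.7394.
k=1: B_{2}/(2)! × [f^{(1)}(29) − f^{(1)}(8)] = 1/12 × (0.0344828 − 0.125000) = -0.00754310.
Running total after k=1: 62.7319.
k=2: B_{4}/(4)! × [f^{(3)}(29) − f^{(3)}(8)] = −1/720 × (8.20042e-05 − 0.00390625) = 5.31145e-06.
Running total after k=2: 62.7319.
k=3: B_{6}/(6)! × [f^{(5)}(29) − f^{(5)}(8)] = 1/30240 × (1.17010e-06 − 0.000732422) = -2.41816e-08.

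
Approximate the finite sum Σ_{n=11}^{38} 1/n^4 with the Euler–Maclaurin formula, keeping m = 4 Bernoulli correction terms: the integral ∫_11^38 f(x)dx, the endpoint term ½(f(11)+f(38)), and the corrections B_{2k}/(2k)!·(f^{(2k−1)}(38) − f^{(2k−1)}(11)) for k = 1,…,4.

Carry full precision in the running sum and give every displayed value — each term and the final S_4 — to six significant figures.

The integral term ∫_11^38 1/x^4 dx = 0.000244364.
Boundary: ½(f(11) + f(38)) = ½(6.83013e-05 + 4.79585e-07) = 3.43905e-05.
So far: 0.000278754.
k=1: B_{2}/(2)! × [f^{(1)}(38) − f^{(1)}(11)] = 1/12 × (-5.04826e-08 − (-2.48369e-05)) = 2.06553e-06.
Running total after k=1: 0.000280820.
k=2: B_{4}/(4)! × [f^{(3)}(38) − f^{(3)}(11)] = −1/720 × (-1.04881e-09 − (-6.15790e-06)) = -8.55118e-09.
Running total after k=2: 0.000280811.
k=3: B_{6}/(6)! × [f^{(5)}(38) − f^{(5)}(11)] = 1/30240 × (-4.06740e-11 − (-2.84994e-06)) = 9.42426e-11.
Running total after k=3: 0.000280811.
k=4: B_{8}/(8)! × [f^{(7)}(38) − f^{(7)}(11)] = −1/1209600 × (-2.53508e-12 − (-2.11979e-06)) = -1.75247e-12.

S_4 ≈ 0.000280811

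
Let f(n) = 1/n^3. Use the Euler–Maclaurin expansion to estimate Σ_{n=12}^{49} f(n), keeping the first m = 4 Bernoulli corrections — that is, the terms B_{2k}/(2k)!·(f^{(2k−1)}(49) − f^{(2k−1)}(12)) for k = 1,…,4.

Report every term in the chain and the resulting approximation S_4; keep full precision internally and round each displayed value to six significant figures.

S_4 ≈ 0.00356956

Integral: ∫_12^49 1/x^3 dx = 0.00326398.
Boundary: ½(f(12) + f(49)) = ½(0.000578704 + 8.49986e-06) = 0.000293602.
Integral + boundary = 0.00355758.
Correction k=1: B_{2}/2! · (f^{(1)}(49) − f^{(1)}(12)) = 1/12 · (-5.20400e-07 − (-0.000144676)) = 1.20130e-05.
After k=1: 0.00356959.
Correction k=2: B_{4}/4! · (f^{(3)}(49) − f^{(3)}(12)) = −1/720 · (-4.33486e-09 − (-2.00939e-05)) = -2.79021e-08.
After k=2: 0.00356956.
Correction k=3: B_{6}/6! · (f^{(5)}(49) − f^{(5)}(12)) = 1/30240 · (-7.58284e-11 − (-5.86071e-06)) = 1.93804e-10.
After k=3: 0.00356956.
Correction k=4: B_{8}/8! · (f^{(7)}(49) − f^{(7)}(12)) = −1/1209600 · (-2.27390e-12 − (-2.93036e-06)) = -2.42258e-12.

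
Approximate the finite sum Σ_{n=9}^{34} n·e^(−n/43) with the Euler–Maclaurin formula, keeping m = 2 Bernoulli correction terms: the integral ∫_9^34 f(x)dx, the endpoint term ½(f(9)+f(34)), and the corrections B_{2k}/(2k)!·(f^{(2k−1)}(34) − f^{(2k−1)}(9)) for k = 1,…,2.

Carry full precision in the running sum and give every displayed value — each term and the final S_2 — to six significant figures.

Integral: ∫_9^34 x·e^(−x/43) dx = 312.099.
½[f(9) + f(34)] = ½[7.30035 + 15.4200] = 11.3602.
So far: 323.459.
Order-1 term: 1/12 · (0.0949245 − 0.641374) = -0.0455375.
Partial sum through k=1: 323.414.
Order-2 term: −1/720 · (0.000541904 − 0.00122427) = 9.47729e-07.

S_2 ≈ 323.414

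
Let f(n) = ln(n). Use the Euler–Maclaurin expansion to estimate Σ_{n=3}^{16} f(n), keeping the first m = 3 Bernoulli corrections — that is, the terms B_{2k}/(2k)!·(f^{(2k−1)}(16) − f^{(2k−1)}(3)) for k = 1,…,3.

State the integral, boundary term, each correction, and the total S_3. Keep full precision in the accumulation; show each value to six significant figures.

S_3 ≈ 29.9787

Integral: ∫_3^16 ln(x) dx = 28.0656.
Endpoint term: (f(3) + f(16))/2 = (1.09861 + 2.77259)/2 = 1.93560.
Integral + boundary = 30.0012.
k=1: B_{2}/(2)! × [f^{(1)}(16) − f^{(1)}(3)] = 1/12 × (0.0625000 − 0.333333) = -0.0225694.
After k=1: 29.9786.
k=2: B_{4}/(4)! × [f^{(3)}(16) − f^{(3)}(3)] = −1/720 × (0.000488281 − 0.0740741) = 0.000102202.
After k=2: 29.9787.
k=3: B_{6}/(6)! × [f^{(5)}(16) − f^{(5)}(3)] = 1/30240 × (2.28882e-05 − 0.0987654) = -3.26530e-06.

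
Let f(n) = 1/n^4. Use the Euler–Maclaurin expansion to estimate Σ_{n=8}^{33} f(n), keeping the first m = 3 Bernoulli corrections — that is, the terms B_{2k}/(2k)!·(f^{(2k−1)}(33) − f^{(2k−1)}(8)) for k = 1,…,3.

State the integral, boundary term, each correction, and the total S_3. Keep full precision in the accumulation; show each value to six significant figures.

The integral term ∫_8^33 1/x^4 dx = 0.000641766.
Boundary: ½(f(8) + f(33)) = ½(0.000244141 + 8.43226e-07) = 0.000122492.
So far: 0.000764258.
k=1: B_{2}/(2)! × [f^{(1)}(33) − f^{(1)}(8)] = 1/12 × (-1.02209e-07 − (-0.000122070)) = 1.01640e-05.
Running total after k=1: 0.000774422.
k=2: B_{4}/(4)! × [f^{(3)}(33) − f^{(3)}(8)] = −1/720 × (-2.81568e-09 − (-5.72205e-05)) = -7.94689e-08.
Running total after k=2: 0.000774343.
k=3: B_{6}/(6)! × [f^{(5)}(33) − f^{(5)}(8)] = 1/30240 × (-1.44792e-10 − (-5.00679e-05)) = 1.65568e-09.

S_3 ≈ 0.000774344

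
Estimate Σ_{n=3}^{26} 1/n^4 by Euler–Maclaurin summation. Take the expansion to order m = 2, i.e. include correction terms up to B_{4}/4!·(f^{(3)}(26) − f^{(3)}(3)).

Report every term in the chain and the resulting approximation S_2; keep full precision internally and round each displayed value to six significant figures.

∫_3^26 1/x^4 dx evaluates to 0.0123267.
½[f(3) + f(26)] = ½[0.0123457 + 2.18830e-06] = 0.00617393.
Integral + boundary = 0.0185006.
Correction k=1: B_{2}/2! · (f^{(1)}(26) − f^{(1)}(3)) = 1/12 · (-3.36661e-07 − (-0.0164609)) = 0.00137171.
Running total after k=1: 0.0198724.
Correction k=2: B_{4}/4! · (f^{(3)}(26) − f^{(3)}(3)) = −1/720 · (-1.49406e-08 − (-0.0548697)) = -7.62079e-05.

S_2 ≈ 0.0197962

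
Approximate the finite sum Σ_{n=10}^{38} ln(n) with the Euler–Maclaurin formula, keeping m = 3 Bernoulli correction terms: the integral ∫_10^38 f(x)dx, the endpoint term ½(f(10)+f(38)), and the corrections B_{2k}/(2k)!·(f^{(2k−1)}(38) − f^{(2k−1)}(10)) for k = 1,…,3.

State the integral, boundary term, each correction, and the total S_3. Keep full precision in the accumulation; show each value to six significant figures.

The integral term ∫_10^38 ln(x) dx = 87.2024.
Endpoint term: (f(10) + f(38))/2 = (2.30259 + 3.63759)/2 = 2.97009.
So far: 90.1725.
Correction k=1: B_{2}/2! · (f^{(1)}(38) − f^{(1)}(10)) = 1/12 · (0.0263158 − 0.100000) = -0.00614035.
After k=1: 90.1664.
Correction k=2: B_{4}/4! · (f^{(3)}(38) − f^{(3)}(10)) = −1/720 · (3.64485e-05 − 0.00200000) = 2.72715e-06.
After k=2: 90.1664.
Correction k=3: B_{6}/6! · (f^{(5)}(38) − f^{(5)}(10)) = 1/30240 · (3.02896e-07 − 0.000240000) = -7.92649e-09.

S_3 ≈ 90.1664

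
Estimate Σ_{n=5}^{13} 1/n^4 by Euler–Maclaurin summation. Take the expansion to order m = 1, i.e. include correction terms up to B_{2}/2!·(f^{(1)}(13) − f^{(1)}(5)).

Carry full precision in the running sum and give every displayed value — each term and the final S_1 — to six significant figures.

∫_5^13 1/x^4 dx evaluates to 0.00251494.
Endpoint term: (f(5) + f(13))/2 = (0.00160000 + 3.50128e-05)/2 = 0.000817506.
Integral + boundary = 0.00333245.
k=1: B_{2}/(2)! × [f^{(1)}(13) − f^{(1)}(5)] = 1/12 × (-1.07732e-05 − (-0.00128000)) = 0.000105769.

S_1 ≈ 0.00343822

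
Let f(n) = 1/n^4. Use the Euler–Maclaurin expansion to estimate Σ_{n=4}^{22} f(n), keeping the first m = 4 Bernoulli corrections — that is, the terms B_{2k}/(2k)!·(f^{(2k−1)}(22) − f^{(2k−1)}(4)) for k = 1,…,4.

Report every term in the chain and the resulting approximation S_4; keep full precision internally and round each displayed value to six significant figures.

S_4 ≈ 0.00744830

Integral: ∫_4^22 1/x^4 dx = 0.00517703.
½[f(4) + f(22)] = ½[0.00390625 + 4.26883e-06] = 0.00195526.
Running total after boundary: 0.00713229.
k=1: B_{2}/(2)! × [f^{(1)}(22) − f^{(1)}(4)] = 1/12 × (-7.76152e-07 − (-0.00390625)) = 0.000325456.
Running total after k=1: 0.00745774.
k=2: B_{4}/(4)! × [f^{(3)}(22) − f^{(3)}(4)] = −1/720 × (-4.81086e-08 − (-0.00732422)) = -1.01725e-05.
Running total after k=2: 0.00744757.
k=3: B_{6}/(6)! × [f^{(5)}(22) − f^{(5)}(4)] = 1/30240 × (-5.56628e-09 − (-0.0256348)) = 8.47710e-07.
Running total after k=3: 0.00744842.
k=4: B_{8}/(8)! × [f^{(7)}(22) − f^{(7)}(4)] = −1/1209600 × (-1.03505e-09 − (-0.144196)) = -1.19209e-07.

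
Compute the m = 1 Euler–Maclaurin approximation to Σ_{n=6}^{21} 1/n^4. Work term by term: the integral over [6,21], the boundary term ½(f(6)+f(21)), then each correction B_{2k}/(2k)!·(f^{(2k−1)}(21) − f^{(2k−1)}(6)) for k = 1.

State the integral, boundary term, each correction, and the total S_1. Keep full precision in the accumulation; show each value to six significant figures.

The integral term ∫_6^21 1/x^4 dx = 0.00150722.
Boundary: ½(f(6) + f(21)) = ½(0.000771605 + 5.14189e-06) = 0.000388373.
Integral + boundary = 0.00189559.
k=1: B_{2}/(2)! × [f^{(1)}(21) − f^{(1)}(6)] = 1/12 × (-9.79408e-07 − (-0.000514403)) = 4.27853e-05.

S_1 ≈ 0.00193838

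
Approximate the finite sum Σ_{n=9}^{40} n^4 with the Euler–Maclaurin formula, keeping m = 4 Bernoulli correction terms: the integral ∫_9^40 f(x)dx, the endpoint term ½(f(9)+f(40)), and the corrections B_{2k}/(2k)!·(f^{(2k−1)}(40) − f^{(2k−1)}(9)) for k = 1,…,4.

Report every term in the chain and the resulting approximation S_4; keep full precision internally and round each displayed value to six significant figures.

S_4 ≈ 2.17726e+07

∫_9^40 x^4 dx evaluates to 2.04682e+07.
½[f(9) + f(40)] = ½[6561.00 + 2.56000e+06] = 1.28328e+06.
So far: 2.17515e+07.
Correction k=1: B_{2}/2! · (f^{(1)}(40) − f^{(1)}(9)) = 1/12 · (256000 − 2916.00) = 21090.3.
Running total after k=1: 2.17726e+07.
Correction k=2: B_{4}/4! · (f^{(3)}(40) − f^{(3)}(9)) = −1/720 · (960.000 − 216.000) = -1.03333.
Running total after k=2: 2.17726e+07.
Correction k=3: B_{6}/6! · (f^{(5)}(40) − f^{(5)}(9)) = 1/30240 · (0.00000 − 0.00000) = 0.00000.
Running total after k=3: 2.17726e+07.
Correction k=4: B_{8}/8! · (f^{(7)}(40) − f^{(7)}(9)) = −1/1209600 · (0.00000 − 0.00000) = 0.00000.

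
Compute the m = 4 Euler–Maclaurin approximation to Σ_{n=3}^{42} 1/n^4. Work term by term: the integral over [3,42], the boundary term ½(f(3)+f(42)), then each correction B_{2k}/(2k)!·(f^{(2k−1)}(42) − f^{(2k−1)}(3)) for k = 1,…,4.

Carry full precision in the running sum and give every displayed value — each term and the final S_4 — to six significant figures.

The integral term ∫_3^42 1/x^4 dx = 0.0123412.
Boundary: ½(f(3) + f(42)) = ½(0.0123457 + 3.21368e-07) = 0.00617300.
Integral + boundary = 0.0185142.
k=1: B_{2}/(2)! × [f^{(1)}(42) − f^{(1)}(3)] = 1/12 × (-3.06065e-08 − (-0.0164609)) = 0.00137174.
After k=1: 0.0198859.
k=2: B_{4}/(4)! × [f^{(3)}(42) − f^{(3)}(3)] = −1/720 × (-5.20519e-10 − (-0.0548697)) = -7.62079e-05.
After k=2: 0.0198097.
k=3: B_{6}/(6)! × [f^{(5)}(42) − f^{(5)}(3)] = 1/30240 × (-1.65244e-11 − (-0.341411)) = 1.12901e-05.
After k=3: 0.0198210.
k=4: B_{8}/(8)! × [f^{(7)}(42) − f^{(7)}(3)] = −1/1209600 × (-8.43082e-13 − (-3.41411)) = -2.82251e-06.

S_4 ≈ 0.0198182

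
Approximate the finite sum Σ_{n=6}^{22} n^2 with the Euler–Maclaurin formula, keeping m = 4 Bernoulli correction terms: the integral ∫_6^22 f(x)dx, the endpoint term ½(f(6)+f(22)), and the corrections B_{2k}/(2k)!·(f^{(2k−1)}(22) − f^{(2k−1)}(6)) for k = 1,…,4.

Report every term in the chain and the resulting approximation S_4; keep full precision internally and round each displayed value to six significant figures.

S_4 ≈ 3740.00

∫_6^22 x^2 dx evaluates to 3477.33.
½[f(6) + f(22)] = ½[36.0000 + 484.000] = 260.000.
Integral + boundary = 3737.33.
Order-1 term: 1/12 · (44.0000 − 12.0000) = 2.66667.
After k=1: 3740.00.
Order-2 term: −1/720 · (0.00000 − 0.00000) = 0.00000.
After k=2: 3740.00.
Order-3 term: 1/30240 · (0.00000 − 0.00000) = 0.00000.
After k=3: 3740.00.
Order-4 term: −1/1209600 · (0.00000 − 0.00000) = 0.00000.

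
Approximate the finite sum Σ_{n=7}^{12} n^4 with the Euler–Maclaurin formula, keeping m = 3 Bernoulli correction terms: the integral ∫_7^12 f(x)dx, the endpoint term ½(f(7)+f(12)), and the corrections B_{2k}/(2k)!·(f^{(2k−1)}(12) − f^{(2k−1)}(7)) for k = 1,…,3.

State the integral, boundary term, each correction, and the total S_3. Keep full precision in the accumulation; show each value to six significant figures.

S_3 ≈ 58435.0

Integral: ∫_7^12 x^4 dx = 46405.0.
½[f(7) + f(12)] = ½[2401.00 + 20736.0] = 11568.5.
Running total after boundary: 57973.5.
Correction k=1: B_{2}/2! · (f^{(1)}(12) − f^{(1)}(7)) = 1/12 · (6912.00 − 1372.00) = 461.667.
Running total after k=1: 58435.2.
Correction k=2: B_{4}/4! · (f^{(3)}(12) − f^{(3)}(7)) = −1/720 · (288.000 − 168.000) = -0.166667.
Running total after k=2: 58435.0.
Correction k=3: B_{6}/6! · (f^{(5)}(12) − f^{(5)}(7)) = 1/30240 · (0.00000 − 0.00000) = 0.00000.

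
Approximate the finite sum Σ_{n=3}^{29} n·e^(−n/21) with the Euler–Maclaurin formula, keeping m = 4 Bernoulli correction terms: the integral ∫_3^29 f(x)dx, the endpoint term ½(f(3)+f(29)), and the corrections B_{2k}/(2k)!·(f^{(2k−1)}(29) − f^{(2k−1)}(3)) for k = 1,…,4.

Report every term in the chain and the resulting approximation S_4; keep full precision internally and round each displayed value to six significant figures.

∫_3^29 x·e^(−x/21) dx evaluates to 173.000.
Endpoint term: (f(3) + f(29))/2 = (2.60063 + 7.28883)/2 = 4.94473.
Running total after boundary: 177.945.
Order-1 term: 1/12 · (-0.0957482 − 0.743038) = -0.0698989.
After k=1: 177.875.
Order-2 term: −1/720 · (0.000922744 − 0.00561631) = 6.51885e-06.
After k=2: 177.875.
Order-3 term: 1/30240 · (4.67710e-06 − 2.16502e-05) = -5.61279e-10.
After k=3: 177.875.
Order-4 term: −1/1209600 · (1.64667e-08 − 6.93083e-08) = 4.36852e-14.

S_4 ≈ 177.875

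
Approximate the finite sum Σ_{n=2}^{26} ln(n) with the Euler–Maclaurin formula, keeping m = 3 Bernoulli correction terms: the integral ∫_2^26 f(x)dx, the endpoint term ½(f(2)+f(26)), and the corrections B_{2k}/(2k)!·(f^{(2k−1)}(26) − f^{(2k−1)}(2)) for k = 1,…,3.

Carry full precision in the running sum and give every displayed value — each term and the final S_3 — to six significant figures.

S_3 ≈ 61.2617

The integral term ∫_2^26 ln(x) dx = 59.3242.
½[f(2) + f(26)] = ½[0.693147 + 3.25810] = 1.97562.
Running total after boundary: 61.2998.
k=1: B_{2}/(2)! × [f^{(1)}(26) − f^{(1)}(2)] = 1/12 × (0.0384615 − 0.500000) = -0.0384615.
Partial sum through k=1: 61.2614.
k=2: B_{4}/(4)! × [f^{(3)}(26) − f^{(3)}(2)] = −1/720 × (0.000113792 − 0.250000) = 0.000347064.
Partial sum through k=2: 61.2617.
k=3: B_{6}/(6)! × [f^{(5)}(26) − f^{(5)}(2)] = 1/30240 × (2.01997e-06 − 0.750000) = -2.48015e-05.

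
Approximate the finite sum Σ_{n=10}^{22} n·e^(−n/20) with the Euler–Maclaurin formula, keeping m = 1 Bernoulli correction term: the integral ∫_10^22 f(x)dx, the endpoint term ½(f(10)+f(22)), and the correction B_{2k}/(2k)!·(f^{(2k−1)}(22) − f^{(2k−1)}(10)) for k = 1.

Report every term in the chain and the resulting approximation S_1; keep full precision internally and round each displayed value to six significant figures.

Integral: ∫_10^22 x·e^(−x/20) dx = 84.3067.
Boundary: ½(f(10) + f(22)) = ½(6.06531 + 7.32316) = 6.69424.
Running total after boundary: 91.0009.
Correction k=1: B_{2}/2! · (f^{(1)}(22) − f^{(1)}(10)) = 1/12 · (-0.0332871 − 0.303265) = -0.0280460.

S_1 ≈ 90.9729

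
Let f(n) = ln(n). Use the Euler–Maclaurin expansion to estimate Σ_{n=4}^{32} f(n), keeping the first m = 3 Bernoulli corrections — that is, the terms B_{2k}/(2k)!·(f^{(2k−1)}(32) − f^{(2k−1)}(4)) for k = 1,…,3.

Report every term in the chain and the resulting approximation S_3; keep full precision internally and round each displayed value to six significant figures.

Integral: ∫_4^32 ln(x) dx = 77.3584.
½[f(4) + f(32)] = ½[1.38629 + 3.46574] = 2.42602.
Running total after boundary: 79.7844.
Order-1 term: 1/12 · (0.0312500 − 0.250000) = -0.0182292.
After k=1: 79.7662.
Order-2 term: −1/720 · (6.10352e-05 − 0.0312500) = 4.33180e-05.
After k=2: 79.7662.
Order-3 term: 1/30240 · (7.15256e-07 − 0.0234375) = -7.75026e-07.

S_3 ≈ 79.7662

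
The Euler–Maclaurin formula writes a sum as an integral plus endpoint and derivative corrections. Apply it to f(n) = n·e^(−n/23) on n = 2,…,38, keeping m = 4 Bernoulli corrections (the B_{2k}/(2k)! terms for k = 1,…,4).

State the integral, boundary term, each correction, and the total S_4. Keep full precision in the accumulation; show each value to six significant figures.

S_4 ≈ 262.729

∫_2^38 x·e^(−x/23) dx evaluates to 258.251.
½[f(2) + f(38)] = ½[1.83343 + 7.28205] = 4.55774.
Running total after boundary: 262.809.
Order-1 term: 1/12 · (-0.124978 − 0.837002) = -0.0801650.
After k=1: 262.729.
Order-2 term: −1/720 · (0.000488257 − 0.00504808) = 6.33309e-06.
After k=2: 262.729.
Order-3 term: 1/30240 · (2.29256e-06 − 1.60944e-05) = -4.56410e-10.
After k=3: 262.729.
Order-4 term: −1/1209600 · (6.92278e-09 − 4.28092e-08) = 2.96680e-14.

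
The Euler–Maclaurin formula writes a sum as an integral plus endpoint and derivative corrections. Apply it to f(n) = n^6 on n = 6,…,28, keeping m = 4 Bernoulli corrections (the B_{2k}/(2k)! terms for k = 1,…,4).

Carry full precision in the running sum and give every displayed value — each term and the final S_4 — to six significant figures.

S_4 ≈ 2.17709e+09

Integral: ∫_6^28 x^6 dx = 1.92752e+09.
Boundary: ½(f(6) + f(28)) = ½(46656.0 + 4.81890e+08) = 2.40968e+08.
Integral + boundary = 2.16849e+09.
Correction k=1: B_{2}/2! · (f^{(1)}(28) − f^{(1)}(6)) = 1/12 · (1.03262e+08 − 46656.0) = 8.60130e+06.
After k=1: 2.17709e+09.
Correction k=2: B_{4}/4! · (f^{(3)}(28) − f^{(3)}(6)) = −1/720 · (2.63424e+06 − 25920.0) = -3622.67.
After k=2: 2.17709e+09.
Correction k=3: B_{6}/6! · (f^{(5)}(28) − f^{(5)}(6)) = 1/30240 · (20160.0 − 4320.00) = 0.523810.
After k=3: 2.17709e+09.
Correction k=4: B_{8}/8! · (f^{(7)}(28) − f^{(7)}(6)) = −1/1209600 · (0.00000 − 0.00000) = 0.00000.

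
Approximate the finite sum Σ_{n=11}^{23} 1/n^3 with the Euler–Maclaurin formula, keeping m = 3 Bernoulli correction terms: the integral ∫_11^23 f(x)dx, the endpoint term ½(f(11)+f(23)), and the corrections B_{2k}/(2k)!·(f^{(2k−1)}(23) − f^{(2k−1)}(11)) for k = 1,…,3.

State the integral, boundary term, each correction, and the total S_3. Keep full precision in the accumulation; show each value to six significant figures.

The integral term ∫_11^23 1/x^3 dx = 0.00318705.
Endpoint term: (f(11) + f(23))/2 = (0.000751315 + 8.21895e-05)/2 = 0.000416752.
Running total after boundary: 0.00360380.
Correction k=1: B_{2}/2! · (f^{(1)}(23) − f^{(1)}(11)) = 1/12 · (-1.07204e-05 − (-0.000204904)) = 1.61820e-05.
Partial sum through k=1: 0.00361999.
Correction k=2: B_{4}/4! · (f^{(3)}(23) − f^{(3)}(11)) = −1/720 · (-4.05307e-07 − (-3.38684e-05)) = -4.64766e-08.
Partial sum through k=2: 0.00361994.
Correction k=3: B_{6}/6! · (f^{(5)}(23) − f^{(5)}(11)) = 1/30240 · (-3.21794e-08 − (-1.17560e-05)) = 3.87692e-10.

S_3 ≈ 0.00361994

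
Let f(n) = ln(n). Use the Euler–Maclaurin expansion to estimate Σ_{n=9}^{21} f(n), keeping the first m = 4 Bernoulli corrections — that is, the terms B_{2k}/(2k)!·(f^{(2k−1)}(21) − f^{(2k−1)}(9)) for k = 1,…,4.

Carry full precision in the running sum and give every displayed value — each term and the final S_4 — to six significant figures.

Integral: ∫_9^21 ln(x) dx = 32.1599.
Boundary: ½(f(9) + f(21)) = ½(2.19722 + 3.04452) = 2.62087.
Integral + boundary = 34.7808.
Order-1 term: 1/12 · (0.0476190 − 0.111111) = -0.00529101.
Running total after k=1: 34.7755.
Order-2 term: −1/720 · (0.000215959 − 0.00274348) = 3.51045e-06.
Running total after k=2: 34.7755.
Order-3 term: 1/30240 · (5.87645e-06 − 0.000406442) = -1.32462e-08.
Running total after k=3: 34.7755.
Order-4 term: −1/1209600 · (3.99758e-07 − 0.000150534) = 1.24119e-10.

S_4 ≈ 34.7755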